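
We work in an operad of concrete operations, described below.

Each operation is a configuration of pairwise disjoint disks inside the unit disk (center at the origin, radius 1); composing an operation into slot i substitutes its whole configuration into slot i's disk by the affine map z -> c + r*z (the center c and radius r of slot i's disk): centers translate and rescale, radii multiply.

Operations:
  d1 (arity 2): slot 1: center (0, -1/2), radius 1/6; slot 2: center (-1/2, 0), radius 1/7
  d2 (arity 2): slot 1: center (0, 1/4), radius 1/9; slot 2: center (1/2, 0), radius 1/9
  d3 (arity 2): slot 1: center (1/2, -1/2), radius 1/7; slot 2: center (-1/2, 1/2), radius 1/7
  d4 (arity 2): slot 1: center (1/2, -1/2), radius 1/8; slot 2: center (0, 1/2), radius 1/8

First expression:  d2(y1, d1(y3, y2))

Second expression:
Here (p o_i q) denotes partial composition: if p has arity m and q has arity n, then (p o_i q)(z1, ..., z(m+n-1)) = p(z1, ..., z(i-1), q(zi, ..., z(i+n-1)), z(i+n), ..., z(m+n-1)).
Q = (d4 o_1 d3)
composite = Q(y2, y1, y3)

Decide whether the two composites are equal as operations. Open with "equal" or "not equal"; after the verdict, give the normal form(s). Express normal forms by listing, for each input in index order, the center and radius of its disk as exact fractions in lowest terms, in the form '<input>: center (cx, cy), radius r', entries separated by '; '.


Reducing the first expression gives y1: center (0, 1/4), radius 1/9; y2: center (4/9, 0), radius 1/63; y3: center (1/2, -1/18), radius 1/54
Reducing the second expression gives y1: center (7/16, -7/16), radius 1/56; y2: center (9/16, -9/16), radius 1/56; y3: center (0, 1/2), radius 1/8
They disagree, so not equal.

not equal; first: y1: center (0, 1/4), radius 1/9; y2: center (4/9, 0), radius 1/63; y3: center (1/2, -1/18), radius 1/54; second: y1: center (7/16, -7/16), radius 1/56; y2: center (9/16, -9/16), radius 1/56; y3: center (0, 1/2), radius 1/8


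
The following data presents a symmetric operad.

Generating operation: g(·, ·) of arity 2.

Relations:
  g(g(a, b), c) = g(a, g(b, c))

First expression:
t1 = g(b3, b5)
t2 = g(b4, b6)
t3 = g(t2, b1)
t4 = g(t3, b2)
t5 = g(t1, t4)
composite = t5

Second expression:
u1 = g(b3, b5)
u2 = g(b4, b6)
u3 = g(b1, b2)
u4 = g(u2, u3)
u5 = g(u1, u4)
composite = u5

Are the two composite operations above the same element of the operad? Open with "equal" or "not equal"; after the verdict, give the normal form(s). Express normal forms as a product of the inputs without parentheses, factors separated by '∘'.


equal; the common form is b3 ∘ b5 ∘ b4 ∘ b6 ∘ b1 ∘ b2

In normal form, the first expression is b3 ∘ b5 ∘ b4 ∘ b6 ∘ b1 ∘ b2
In normal form, the second expression is b3 ∘ b5 ∘ b4 ∘ b6 ∘ b1 ∘ b2
One common form — equal.


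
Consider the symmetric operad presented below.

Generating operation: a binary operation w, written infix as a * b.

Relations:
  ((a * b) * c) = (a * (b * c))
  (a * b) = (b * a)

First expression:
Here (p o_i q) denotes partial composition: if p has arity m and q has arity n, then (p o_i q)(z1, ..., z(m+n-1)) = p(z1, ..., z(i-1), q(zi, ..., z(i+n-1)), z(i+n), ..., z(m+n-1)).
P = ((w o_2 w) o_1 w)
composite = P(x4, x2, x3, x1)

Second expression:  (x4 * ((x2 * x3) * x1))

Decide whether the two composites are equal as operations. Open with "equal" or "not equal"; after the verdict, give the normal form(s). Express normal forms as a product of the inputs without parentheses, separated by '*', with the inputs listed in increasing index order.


equal; the common form is x1 * x2 * x3 * x4

The first composite normalizes to x1 * x2 * x3 * x4
The second composite normalizes to x1 * x2 * x3 * x4
One common form — equal.


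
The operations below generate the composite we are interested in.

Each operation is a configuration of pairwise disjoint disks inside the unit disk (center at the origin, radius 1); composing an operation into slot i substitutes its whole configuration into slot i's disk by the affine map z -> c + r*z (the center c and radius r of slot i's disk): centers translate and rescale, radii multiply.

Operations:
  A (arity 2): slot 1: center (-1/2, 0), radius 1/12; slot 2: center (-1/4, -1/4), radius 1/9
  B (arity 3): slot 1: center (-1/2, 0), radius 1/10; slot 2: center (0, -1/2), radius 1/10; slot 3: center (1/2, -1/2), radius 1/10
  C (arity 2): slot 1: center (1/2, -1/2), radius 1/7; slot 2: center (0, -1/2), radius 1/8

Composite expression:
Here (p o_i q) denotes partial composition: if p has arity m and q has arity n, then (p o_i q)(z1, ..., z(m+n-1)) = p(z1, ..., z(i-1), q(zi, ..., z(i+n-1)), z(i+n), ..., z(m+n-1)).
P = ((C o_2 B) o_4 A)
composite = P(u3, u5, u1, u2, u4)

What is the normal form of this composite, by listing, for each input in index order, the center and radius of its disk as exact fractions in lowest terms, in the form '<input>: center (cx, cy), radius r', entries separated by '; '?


u1: center (0, -9/16), radius 1/80; u2: center (9/160, -9/16), radius 1/960; u3: center (1/2, -1/2), radius 1/7; u4: center (19/320, -181/320), radius 1/720; u5: center (-1/16, -1/2), radius 1/80

Affine substitution under C: radii multiply and u-centers shift.
for u3, the 1-step affine chain lands on center (1/2, -1/2), radius 1/7
for u5, the 2-step affine chain lands on center (-1/16, -1/2), radius 1/80
for u1, the 2-step affine chain lands on center (0, -9/16), radius 1/80
for u2, the 3-step affine chain lands on center (9/160, -9/16), radius 1/960
for u4, the 3-step affine chain lands on center (19/320, -181/320), radius 1/720


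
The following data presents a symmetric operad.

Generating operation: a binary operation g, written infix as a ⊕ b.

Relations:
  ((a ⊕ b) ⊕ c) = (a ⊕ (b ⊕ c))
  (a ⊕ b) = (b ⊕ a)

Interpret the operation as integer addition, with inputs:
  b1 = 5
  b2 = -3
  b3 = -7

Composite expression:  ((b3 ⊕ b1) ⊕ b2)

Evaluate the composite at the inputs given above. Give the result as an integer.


(b3 ⊕ b1) = -2
((b3 ⊕ b1) ⊕ b2) = -5

-5


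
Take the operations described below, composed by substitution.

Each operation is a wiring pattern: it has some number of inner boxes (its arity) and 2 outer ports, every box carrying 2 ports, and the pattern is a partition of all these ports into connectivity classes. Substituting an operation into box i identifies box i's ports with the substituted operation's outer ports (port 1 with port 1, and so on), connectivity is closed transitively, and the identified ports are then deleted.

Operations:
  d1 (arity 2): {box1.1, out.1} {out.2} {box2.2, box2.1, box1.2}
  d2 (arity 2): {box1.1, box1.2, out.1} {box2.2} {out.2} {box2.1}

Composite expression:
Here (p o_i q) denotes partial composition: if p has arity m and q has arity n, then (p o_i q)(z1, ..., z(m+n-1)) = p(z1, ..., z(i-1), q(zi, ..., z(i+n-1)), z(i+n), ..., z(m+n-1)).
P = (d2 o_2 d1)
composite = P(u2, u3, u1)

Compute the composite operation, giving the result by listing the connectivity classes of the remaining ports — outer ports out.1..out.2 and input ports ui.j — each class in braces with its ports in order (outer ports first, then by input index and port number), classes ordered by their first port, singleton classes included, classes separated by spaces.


{out.1, u2.1, u2.2} {out.2} {u1.1, u1.2, u3.2} {u3.1}

Two ports join when wires chain via d2-identified ports.
through d1, on inputs (u3, u1): {out.1, u3.1} {out.2} {u1.1, u1.2, u3.2} (out.j = stage outer ports)
through d2, on inputs (u2, u3, u1): {out.1, u2.1, u2.2} {out.2} {u1.1, u1.2, u3.2} {u3.1} (out.j = stage outer ports)


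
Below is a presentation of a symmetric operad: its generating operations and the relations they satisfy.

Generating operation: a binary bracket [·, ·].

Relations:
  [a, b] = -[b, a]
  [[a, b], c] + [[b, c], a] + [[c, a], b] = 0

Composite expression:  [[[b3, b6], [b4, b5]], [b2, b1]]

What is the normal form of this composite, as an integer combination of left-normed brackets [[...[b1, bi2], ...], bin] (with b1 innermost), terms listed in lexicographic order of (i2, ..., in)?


[[[[[b1, b2], b3], b6], b4], b5] - [[[[[b1, b2], b3], b6], b5], b4] - [[[[[b1, b2], b4], b5], b3], b6] + [[[[[b1, b2], b4], b5], b6], b3] + [[[[[b1, b2], b5], b4], b3], b6] - [[[[[b1, b2], b5], b4], b6], b3] - [[[[[b1, b2], b6], b3], b4], b5] + [[[[[b1, b2], b6], b3], b5], b4]

A multilinear Lie element is pinned by b1-initial words (b1 innermost).
Composite bracket: [[[b3, b6], [b4, b5]], [b2, b1]]
The bracket unfolds into 32 signed words via [a, b] = ab - ba (2^5 = 32).
Coefficients come from the b1-initial words:
  b1b2b3b6b4b5 appears with sign +1, giving the term +[[[[[b1, b2], b3], b6], b4], b5]
  b1b2b3b6b5b4 appears with sign -1, giving the term -[[[[[b1, b2], b3], b6], b5], b4]
  b1b2b4b5b3b6 appears with sign -1, giving the term -[[[[[b1, b2], b4], b5], b3], b6]
  b1b2b4b5b6b3 appears with sign +1, giving the term +[[[[[b1, b2], b4], b5], b6], b3]
  b1b2b5b4b3b6 appears with sign +1, giving the term +[[[[[b1, b2], b5], b4], b3], b6]
  b1b2b5b4b6b3 appears with sign -1, giving the term -[[[[[b1, b2], b5], b4], b6], b3]
  b1b2b6b3b4b5 appears with sign -1, giving the term -[[[[[b1, b2], b6], b3], b4], b5]
  b1b2b6b3b5b4 appears with sign +1, giving the term +[[[[[b1, b2], b6], b3], b5], b4]


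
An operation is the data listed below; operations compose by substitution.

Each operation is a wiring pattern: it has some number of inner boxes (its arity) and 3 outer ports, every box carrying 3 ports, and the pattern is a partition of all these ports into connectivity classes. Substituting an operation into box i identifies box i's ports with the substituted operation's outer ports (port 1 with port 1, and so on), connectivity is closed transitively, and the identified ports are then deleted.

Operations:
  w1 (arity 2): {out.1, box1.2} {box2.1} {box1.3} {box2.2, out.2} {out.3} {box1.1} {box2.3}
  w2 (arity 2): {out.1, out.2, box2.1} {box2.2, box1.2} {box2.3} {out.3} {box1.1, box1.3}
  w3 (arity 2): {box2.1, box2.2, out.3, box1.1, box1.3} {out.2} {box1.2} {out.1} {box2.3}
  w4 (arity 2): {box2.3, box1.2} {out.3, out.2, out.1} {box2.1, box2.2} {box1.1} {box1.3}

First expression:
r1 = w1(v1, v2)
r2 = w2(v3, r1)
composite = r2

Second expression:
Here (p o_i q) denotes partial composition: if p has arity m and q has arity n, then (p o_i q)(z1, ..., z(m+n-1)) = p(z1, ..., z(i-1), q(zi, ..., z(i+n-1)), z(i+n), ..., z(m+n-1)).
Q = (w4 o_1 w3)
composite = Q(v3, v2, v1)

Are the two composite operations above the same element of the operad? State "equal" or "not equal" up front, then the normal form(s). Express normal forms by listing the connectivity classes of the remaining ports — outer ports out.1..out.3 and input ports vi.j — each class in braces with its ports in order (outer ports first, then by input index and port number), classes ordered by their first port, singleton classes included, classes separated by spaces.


not equal; the first gives {out.1, out.2, v1.2} {out.3} {v1.1} {v1.3} {v2.1} {v2.2, v3.2} {v2.3} {v3.1, v3.3} and the second {out.1, out.2, out.3} {v1.1, v1.2} {v1.3} {v2.1, v2.2, v3.1, v3.3} {v2.3} {v3.2}

The first expression reduces to {out.1, out.2, v1.2} {out.3} {v1.1} {v1.3} {v2.1} {v2.2, v3.2} {v2.3} {v3.1, v3.3}
The second expression reduces to {out.1, out.2, out.3} {v1.1, v1.2} {v1.3} {v2.1, v2.2, v3.1, v3.3} {v2.3} {v3.2}
The normal forms differ: not equal.


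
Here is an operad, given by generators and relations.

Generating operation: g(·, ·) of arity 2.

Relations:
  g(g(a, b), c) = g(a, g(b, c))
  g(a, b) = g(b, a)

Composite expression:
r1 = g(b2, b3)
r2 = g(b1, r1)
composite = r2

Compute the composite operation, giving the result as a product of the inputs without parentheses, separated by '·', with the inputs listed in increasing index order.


b1 · b2 · b3

Both nesting and order wash out for g; what remains is which b's occur.
g(b2, b3) collapses to b2 · b3
g(b1, g(b2, b3)) collapses to b1 · b2 · b3
putting the inputs in ascending order: b1 · b2 · b3


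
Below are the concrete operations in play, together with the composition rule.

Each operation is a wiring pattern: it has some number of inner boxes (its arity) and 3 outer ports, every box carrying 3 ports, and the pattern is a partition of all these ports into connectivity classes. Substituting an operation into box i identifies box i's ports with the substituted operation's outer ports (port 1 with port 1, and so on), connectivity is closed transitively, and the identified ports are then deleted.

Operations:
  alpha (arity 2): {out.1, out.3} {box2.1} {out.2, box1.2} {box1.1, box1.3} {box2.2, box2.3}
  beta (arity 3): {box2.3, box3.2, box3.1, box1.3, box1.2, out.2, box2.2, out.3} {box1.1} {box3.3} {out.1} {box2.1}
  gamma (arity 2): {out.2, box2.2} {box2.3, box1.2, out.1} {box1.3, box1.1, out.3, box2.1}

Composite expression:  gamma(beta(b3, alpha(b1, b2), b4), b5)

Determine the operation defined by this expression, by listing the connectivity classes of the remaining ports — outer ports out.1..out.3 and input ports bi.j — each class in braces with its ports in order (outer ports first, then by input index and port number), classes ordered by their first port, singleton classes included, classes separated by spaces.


Connectivity passes through glued gamma-boundaries; trace each wire chain.
alpha over (b1, b2) gives {out.1, out.3} {out.2, b1.2} {b1.1, b1.3} {b2.1} {b2.2, b2.3}, out.j being that stage's outer ports
beta over (b3, b1, b2, b4) gives {out.1} {out.2, out.3, b1.2, b3.2, b3.3, b4.1, b4.2} {b1.1, b1.3} {b2.1} {b2.2, b2.3} {b3.1} {b4.3}, out.j being that stage's outer ports
gamma over (b3, b1, b2, b4, b5) gives {out.1, out.3, b1.2, b3.2, b3.3, b4.1, b4.2, b5.1, b5.3} {out.2, b5.2} {b1.1, b1.3} {b2.1} {b2.2, b2.3} {b3.1} {b4.3}, out.j being that stage's outer ports

{out.1, out.3, b1.2, b3.2, b3.3, b4.1, b4.2, b5.1, b5.3} {out.2, b5.2} {b1.1, b1.3} {b2.1} {b2.2, b2.3} {b3.1} {b4.3}


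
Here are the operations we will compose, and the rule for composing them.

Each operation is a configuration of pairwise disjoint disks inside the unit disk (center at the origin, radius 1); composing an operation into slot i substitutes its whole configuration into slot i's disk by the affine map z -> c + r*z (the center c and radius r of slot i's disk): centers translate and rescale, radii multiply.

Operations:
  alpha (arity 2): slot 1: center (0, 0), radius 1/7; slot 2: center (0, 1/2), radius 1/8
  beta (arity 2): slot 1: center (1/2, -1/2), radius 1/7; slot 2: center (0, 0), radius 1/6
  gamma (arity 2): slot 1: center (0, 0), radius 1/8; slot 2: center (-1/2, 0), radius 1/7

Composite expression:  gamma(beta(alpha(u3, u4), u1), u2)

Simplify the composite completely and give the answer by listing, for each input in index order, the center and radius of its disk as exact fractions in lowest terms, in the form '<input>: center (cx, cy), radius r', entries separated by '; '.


u1: center (0, 0), radius 1/48; u2: center (-1/2, 0), radius 1/7; u3: center (1/16, -1/16), radius 1/392; u4: center (1/16, -3/56), radius 1/448

Nesting under gamma composes maps z -> c + r*z down each u-path.
tracing u3 down its 3-map path: center (1/16, -1/16), radius 1/392
tracing u4 down its 3-map path: center (1/16, -3/56), radius 1/448
tracing u1 down its 2-map path: center (0, 0), radius 1/48
tracing u2 down its 1-map path: center (-1/2, 0), radius 1/7


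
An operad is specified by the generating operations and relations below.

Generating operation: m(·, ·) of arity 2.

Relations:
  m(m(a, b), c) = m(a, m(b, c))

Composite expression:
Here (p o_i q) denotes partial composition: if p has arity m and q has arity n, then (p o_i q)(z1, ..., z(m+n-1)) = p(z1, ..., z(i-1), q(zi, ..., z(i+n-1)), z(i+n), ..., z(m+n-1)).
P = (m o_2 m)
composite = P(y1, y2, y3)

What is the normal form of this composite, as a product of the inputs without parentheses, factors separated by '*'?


y1 * y2 * y3

The m-tree's shape is irrelevant; the y-reading-order decides.
m(y2, y3) spells out as y2 * y3
m(y1, m(y2, y3)) spells out as y1 * y2 * y3


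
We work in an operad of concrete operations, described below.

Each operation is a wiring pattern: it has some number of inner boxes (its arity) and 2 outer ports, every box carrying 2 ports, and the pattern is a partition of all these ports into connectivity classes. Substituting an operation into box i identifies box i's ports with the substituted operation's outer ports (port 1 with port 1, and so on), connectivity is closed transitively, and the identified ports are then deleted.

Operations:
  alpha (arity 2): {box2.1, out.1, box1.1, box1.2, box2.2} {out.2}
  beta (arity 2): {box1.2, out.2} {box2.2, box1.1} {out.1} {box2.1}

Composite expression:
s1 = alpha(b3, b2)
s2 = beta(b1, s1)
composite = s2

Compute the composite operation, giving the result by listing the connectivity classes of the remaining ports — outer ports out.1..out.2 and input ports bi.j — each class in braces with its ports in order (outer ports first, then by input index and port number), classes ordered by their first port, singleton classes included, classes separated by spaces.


{out.1} {out.2, b1.2} {b1.1} {b2.1, b2.2, b3.1, b3.2}


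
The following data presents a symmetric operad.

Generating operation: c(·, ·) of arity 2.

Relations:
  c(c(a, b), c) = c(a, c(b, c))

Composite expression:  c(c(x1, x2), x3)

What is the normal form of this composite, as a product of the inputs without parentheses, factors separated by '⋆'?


x1 ⋆ x2 ⋆ x3

Under associativity of c, the answer is the x's in reading order.
c(x1, x2) spells out as x1 ⋆ x2
c(c(x1, x2), x3) spells out as x1 ⋆ x2 ⋆ x3


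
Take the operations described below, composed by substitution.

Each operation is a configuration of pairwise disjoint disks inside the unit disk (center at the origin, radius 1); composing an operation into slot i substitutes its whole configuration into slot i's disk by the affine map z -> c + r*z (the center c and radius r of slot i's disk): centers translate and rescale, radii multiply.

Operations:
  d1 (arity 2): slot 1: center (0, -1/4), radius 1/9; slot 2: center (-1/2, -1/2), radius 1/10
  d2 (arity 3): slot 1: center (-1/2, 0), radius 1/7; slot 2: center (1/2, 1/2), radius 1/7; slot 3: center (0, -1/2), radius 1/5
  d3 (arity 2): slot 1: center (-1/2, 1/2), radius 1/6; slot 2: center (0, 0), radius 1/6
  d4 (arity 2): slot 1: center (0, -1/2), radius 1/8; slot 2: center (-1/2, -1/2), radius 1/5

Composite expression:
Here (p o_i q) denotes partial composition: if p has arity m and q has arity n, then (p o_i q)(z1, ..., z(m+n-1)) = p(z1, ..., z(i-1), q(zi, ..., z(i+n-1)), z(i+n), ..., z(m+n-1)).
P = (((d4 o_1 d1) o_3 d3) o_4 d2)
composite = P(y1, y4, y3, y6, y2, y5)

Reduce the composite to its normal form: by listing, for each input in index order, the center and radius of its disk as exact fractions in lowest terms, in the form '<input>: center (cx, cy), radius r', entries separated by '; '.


y1: center (0, -17/32), radius 1/72; y2: center (-29/60, -29/60), radius 1/210; y3: center (-3/5, -2/5), radius 1/30; y4: center (-1/16, -9/16), radius 1/80; y5: center (-1/2, -31/60), radius 1/150; y6: center (-31/60, -1/2), radius 1/210

Nesting under d4 composes maps z -> c + r*z down each y-path.
input y1: composing its 2 substitution steps yields center (0, -17/32), radius 1/72
input y4: composing its 2 substitution steps yields center (-1/16, -9/16), radius 1/80
input y3: composing its 2 substitution steps yields center (-3/5, -2/5), radius 1/30
input y6: composing its 3 substitution steps yields center (-31/60, -1/2), radius 1/210
input y2: composing its 3 substitution steps yields center (-29/60, -29/60), radius 1/210
input y5: composing its 3 substitution steps yields center (-1/2, -31/60), radius 1/150


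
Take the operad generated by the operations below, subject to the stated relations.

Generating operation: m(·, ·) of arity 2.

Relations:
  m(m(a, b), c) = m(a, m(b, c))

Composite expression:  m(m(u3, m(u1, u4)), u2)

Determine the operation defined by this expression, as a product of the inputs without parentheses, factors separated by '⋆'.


Associativity of m dissolves the nesting; only the u-input order survives.
m(u1, u4) flattens to u1 ⋆ u4
m(u3, m(u1, u4)) flattens to u3 ⋆ u1 ⋆ u4
m(m(u3, m(u1, u4)), u2) flattens to u3 ⋆ u1 ⋆ u4 ⋆ u2

u3 ⋆ u1 ⋆ u4 ⋆ u2


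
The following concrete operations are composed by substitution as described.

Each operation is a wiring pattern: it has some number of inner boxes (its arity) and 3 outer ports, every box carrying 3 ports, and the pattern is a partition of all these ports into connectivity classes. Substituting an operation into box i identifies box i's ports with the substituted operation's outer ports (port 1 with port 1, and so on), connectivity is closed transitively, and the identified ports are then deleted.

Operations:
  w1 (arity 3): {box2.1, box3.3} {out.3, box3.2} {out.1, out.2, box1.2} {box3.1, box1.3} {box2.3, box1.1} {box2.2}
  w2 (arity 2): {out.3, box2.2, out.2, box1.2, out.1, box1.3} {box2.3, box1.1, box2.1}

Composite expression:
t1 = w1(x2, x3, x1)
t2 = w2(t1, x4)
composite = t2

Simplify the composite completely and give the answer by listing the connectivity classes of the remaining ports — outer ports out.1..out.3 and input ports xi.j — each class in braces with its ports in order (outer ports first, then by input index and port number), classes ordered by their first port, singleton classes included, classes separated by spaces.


{out.1, out.2, out.3, x1.2, x2.2, x4.1, x4.2, x4.3} {x1.1, x2.3} {x1.3, x3.1} {x2.1, x3.3} {x3.2}

After gluing at w2, chains via deleted ports link the x-ports.
after w1, the pattern on (x2, x3, x1) reads {out.1, out.2, x2.2} {out.3, x1.2} {x1.1, x2.3} {x1.3, x3.1} {x2.1, x3.3} {x3.2} (out.j = its outer ports)
after w2, the pattern on (x2, x3, x1, x4) reads {out.1, out.2, out.3, x1.2, x2.2, x4.1, x4.2, x4.3} {x1.1, x2.3} {x1.3, x3.1} {x2.1, x3.3} {x3.2} (out.j = its outer ports)


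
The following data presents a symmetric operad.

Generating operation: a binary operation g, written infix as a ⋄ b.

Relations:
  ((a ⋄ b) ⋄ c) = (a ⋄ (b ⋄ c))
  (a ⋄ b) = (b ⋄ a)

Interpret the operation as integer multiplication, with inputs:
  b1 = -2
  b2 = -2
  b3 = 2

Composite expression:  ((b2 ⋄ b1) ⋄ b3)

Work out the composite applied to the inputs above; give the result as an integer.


(b2 ⋄ b1) = 4
((b2 ⋄ b1) ⋄ b3) = 8

8


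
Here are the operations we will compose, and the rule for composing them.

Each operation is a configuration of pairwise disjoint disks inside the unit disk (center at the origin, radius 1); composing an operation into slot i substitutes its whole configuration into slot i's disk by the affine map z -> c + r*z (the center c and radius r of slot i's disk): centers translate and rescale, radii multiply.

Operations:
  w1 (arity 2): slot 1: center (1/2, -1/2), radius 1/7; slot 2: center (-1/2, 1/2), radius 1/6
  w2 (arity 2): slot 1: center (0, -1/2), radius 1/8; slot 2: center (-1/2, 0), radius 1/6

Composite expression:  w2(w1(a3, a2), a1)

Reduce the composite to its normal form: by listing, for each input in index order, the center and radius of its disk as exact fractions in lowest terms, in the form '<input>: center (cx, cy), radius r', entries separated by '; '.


Affine substitution under w2: radii multiply and a-centers shift.
a3 passes through 2 substitutions, ending at center (1/16, -9/16), radius 1/56
a2 passes through 2 substitutions, ending at center (-1/16, -7/16), radius 1/48
a1 passes through 1 substitution, ending at center (-1/2, 0), radius 1/6

a1: center (-1/2, 0), radius 1/6; a2: center (-1/16, -7/16), radius 1/48; a3: center (1/16, -9/16), radius 1/56


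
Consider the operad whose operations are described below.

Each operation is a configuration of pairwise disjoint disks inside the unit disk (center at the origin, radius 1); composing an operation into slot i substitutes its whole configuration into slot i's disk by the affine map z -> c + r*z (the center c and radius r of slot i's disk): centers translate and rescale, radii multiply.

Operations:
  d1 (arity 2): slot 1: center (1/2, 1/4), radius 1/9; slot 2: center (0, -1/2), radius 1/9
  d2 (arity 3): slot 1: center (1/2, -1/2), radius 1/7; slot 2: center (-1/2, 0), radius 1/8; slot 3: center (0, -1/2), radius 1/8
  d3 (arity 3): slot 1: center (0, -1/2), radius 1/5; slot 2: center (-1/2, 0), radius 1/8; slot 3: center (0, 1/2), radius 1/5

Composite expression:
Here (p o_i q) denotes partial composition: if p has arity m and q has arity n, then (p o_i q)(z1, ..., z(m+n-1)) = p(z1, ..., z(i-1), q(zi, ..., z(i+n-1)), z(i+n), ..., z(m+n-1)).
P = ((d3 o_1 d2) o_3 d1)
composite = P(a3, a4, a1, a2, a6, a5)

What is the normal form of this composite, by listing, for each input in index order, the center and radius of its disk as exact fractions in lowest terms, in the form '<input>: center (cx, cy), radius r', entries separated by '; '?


Follow each a-input down from d3: c' goes to c + r*c', radius to r*r'.
a3: after 2 affine steps, its disk has center (1/10, -3/5), radius 1/35
a4: after 2 affine steps, its disk has center (-1/10, -1/2), radius 1/40
a1: after 3 affine steps, its disk has center (1/80, -19/32), radius 1/360
a2: after 3 affine steps, its disk has center (0, -49/80), radius 1/360
a6: after 1 affine step, its disk has center (-1/2, 0), radius 1/8
a5: after 1 affine step, its disk has center (0, 1/2), radius 1/5

a1: center (1/80, -19/32), radius 1/360; a2: center (0, -49/80), radius 1/360; a3: center (1/10, -3/5), radius 1/35; a4: center (-1/10, -1/2), radius 1/40; a5: center (0, 1/2), radius 1/5; a6: center (-1/2, 0), radius 1/8


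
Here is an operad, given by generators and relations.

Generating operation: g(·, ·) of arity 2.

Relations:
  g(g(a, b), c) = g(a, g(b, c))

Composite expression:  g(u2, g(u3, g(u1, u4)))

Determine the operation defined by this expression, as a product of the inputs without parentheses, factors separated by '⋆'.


u2 ⋆ u3 ⋆ u1 ⋆ u4

All parenthesizations of g agree; list the u-inputs left to right.
g(u1, u4) linearizes to u1 ⋆ u4
g(u3, g(u1, u4)) linearizes to u3 ⋆ u1 ⋆ u4
g(u2, g(u3, g(u1, u4))) linearizes to u2 ⋆ u3 ⋆ u1 ⋆ u4


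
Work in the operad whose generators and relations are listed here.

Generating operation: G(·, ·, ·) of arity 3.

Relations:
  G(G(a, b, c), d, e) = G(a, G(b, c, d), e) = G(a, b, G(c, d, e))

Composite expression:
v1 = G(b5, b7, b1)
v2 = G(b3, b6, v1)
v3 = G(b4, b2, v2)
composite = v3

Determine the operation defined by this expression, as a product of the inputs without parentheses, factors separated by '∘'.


b4 ∘ b2 ∘ b3 ∘ b6 ∘ b5 ∘ b7 ∘ b1

Associativity of G dissolves the nesting; only the b-input order survives.
G(b5, b7, b1) spells out as b5 ∘ b7 ∘ b1
G(b3, b6, G(b5, b7, b1)) spells out as b3 ∘ b6 ∘ b5 ∘ b7 ∘ b1
G(b4, b2, G(b3, b6, G(b5, b7, b1))) spells out as b4 ∘ b2 ∘ b3 ∘ b6 ∘ b5 ∘ b7 ∘ b1


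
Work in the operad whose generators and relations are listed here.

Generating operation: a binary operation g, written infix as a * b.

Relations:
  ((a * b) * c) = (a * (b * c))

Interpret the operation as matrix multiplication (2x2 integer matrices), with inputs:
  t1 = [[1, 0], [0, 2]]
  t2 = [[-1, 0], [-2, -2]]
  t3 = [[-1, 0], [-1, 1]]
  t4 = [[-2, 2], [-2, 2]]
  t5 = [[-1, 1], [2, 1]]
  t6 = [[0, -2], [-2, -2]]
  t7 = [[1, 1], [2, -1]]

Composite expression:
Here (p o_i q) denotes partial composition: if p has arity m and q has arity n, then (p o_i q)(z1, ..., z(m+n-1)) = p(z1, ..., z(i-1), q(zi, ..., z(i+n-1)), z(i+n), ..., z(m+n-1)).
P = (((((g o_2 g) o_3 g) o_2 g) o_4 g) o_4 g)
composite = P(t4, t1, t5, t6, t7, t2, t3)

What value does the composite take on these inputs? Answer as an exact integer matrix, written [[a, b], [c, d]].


[[28, -40], [28, -40]]

(t1 * t5) = [[-1, 1], [4, 2]]
(t6 * t7) = [[-4, 2], [-6, 0]]
((t6 * t7) * t2) = [[0, -4], [6, 0]]
(((t6 * t7) * t2) * t3) = [[4, -4], [-6, 0]]
((t1 * t5) * (((t6 * t7) * t2) * t3)) = [[-10, 4], [4, -16]]
(t4 * ((t1 * t5) * (((t6 * t7) * t2) * t3))) = [[28, -40], [28, -40]]


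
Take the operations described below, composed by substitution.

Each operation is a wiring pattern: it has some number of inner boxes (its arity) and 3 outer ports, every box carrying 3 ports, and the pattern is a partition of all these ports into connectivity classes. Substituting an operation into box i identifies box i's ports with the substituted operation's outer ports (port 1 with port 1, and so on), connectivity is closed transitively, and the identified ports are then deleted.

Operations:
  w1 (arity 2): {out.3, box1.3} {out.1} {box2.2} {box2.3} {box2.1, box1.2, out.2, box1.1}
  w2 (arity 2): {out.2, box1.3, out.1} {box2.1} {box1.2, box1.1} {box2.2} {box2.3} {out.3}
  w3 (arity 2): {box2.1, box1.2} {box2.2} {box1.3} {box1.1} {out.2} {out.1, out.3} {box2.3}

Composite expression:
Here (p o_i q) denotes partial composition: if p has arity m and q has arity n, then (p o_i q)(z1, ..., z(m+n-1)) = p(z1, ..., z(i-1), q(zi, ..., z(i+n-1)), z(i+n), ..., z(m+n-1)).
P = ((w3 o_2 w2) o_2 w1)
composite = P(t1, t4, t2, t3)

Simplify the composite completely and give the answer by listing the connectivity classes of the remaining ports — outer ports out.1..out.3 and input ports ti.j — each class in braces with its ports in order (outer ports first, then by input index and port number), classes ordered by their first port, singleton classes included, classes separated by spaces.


After gluing at w3, chains via deleted ports link the t-ports.
w1 over (t4, t2) gives {out.1} {out.2, t2.1, t4.1, t4.2} {out.3, t4.3} {t2.2} {t2.3}, out.j being that stage's outer ports
w2 over (t4, t2, t3) gives {out.1, out.2, t4.3} {out.3} {t2.1, t4.1, t4.2} {t2.2} {t2.3} {t3.1} {t3.2} {t3.3}, out.j being that stage's outer ports
w3 over (t1, t4, t2, t3) gives {out.1, out.3} {out.2} {t1.1} {t1.2, t4.3} {t1.3} {t2.1, t4.1, t4.2} {t2.2} {t2.3} {t3.1} {t3.2} {t3.3}, out.j being that stage's outer ports

{out.1, out.3} {out.2} {t1.1} {t1.2, t4.3} {t1.3} {t2.1, t4.1, t4.2} {t2.2} {t2.3} {t3.1} {t3.2} {t3.3}


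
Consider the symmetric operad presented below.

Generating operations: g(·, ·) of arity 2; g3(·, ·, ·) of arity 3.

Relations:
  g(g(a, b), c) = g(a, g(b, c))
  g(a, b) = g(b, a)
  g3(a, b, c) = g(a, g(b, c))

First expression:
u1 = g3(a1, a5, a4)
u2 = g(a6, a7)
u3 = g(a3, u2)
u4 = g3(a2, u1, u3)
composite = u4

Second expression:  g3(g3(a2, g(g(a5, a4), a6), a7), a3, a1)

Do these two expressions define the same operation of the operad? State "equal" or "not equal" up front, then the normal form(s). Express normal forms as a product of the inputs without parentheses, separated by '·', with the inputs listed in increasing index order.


equal — both sides give a1 · a2 · a3 · a4 · a5 · a6 · a7

In normal form, the first expression is a1 · a2 · a3 · a4 · a5 · a6 · a7
In normal form, the second expression is a1 · a2 · a3 · a4 · a5 · a6 · a7
One common form — equal.


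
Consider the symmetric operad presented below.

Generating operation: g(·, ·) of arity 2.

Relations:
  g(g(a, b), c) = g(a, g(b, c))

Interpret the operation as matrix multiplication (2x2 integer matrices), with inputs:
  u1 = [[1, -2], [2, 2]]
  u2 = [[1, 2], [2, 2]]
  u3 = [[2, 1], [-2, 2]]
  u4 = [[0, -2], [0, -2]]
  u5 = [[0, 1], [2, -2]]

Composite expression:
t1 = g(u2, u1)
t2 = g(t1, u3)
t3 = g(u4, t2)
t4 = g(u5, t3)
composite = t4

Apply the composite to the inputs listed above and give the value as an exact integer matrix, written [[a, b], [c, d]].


[[-24, -12], [0, 0]]

g(u2, u1) = [[5, 2], [6, 0]]
g(g(u2, u1), u3) = [[6, 9], [12, 6]]
g(u4, g(g(u2, u1), u3)) = [[-24, -12], [-24, -12]]
g(u5, g(u4, g(g(u2, u1), u3))) = [[-24, -12], [0, 0]]


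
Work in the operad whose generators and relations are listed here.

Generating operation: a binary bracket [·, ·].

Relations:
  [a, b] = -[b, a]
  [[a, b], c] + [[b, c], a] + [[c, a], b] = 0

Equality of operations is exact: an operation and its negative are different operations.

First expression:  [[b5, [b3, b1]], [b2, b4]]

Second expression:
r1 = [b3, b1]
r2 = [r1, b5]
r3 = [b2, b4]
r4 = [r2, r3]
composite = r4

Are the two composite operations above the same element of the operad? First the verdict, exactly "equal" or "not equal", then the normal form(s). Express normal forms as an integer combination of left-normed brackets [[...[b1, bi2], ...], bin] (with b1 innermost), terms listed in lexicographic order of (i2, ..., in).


not equal; the first gives [[[[b1, b3], b5], b2], b4] - [[[[b1, b3], b5], b4], b2] and the second -[[[[b1, b3], b5], b2], b4] + [[[[b1, b3], b5], b4], b2]


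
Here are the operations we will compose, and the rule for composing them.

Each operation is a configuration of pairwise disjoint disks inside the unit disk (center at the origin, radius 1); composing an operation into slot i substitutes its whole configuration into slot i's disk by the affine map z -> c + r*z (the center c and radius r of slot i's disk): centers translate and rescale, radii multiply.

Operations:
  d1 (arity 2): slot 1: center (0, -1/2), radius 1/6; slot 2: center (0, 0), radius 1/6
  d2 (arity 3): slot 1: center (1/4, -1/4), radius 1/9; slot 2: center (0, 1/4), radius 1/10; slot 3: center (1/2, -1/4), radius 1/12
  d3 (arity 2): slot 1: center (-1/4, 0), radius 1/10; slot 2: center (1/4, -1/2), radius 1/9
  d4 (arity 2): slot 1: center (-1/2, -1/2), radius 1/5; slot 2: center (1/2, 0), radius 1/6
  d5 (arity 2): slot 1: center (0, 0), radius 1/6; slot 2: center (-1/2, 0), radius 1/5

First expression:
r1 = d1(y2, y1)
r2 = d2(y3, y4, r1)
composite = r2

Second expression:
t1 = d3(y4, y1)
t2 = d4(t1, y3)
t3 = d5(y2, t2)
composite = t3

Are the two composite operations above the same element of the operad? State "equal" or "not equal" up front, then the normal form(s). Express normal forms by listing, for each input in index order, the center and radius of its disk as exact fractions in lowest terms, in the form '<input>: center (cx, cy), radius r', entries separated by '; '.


not equal: they reduce to y1: center (1/2, -1/4), radius 1/72; y2: center (1/2, -7/24), radius 1/72; y3: center (1/4, -1/4), radius 1/9; y4: center (0, 1/4), radius 1/10 and y1: center (-59/100, -3/25), radius 1/225; y2: center (0, 0), radius 1/6; y3: center (-2/5, 0), radius 1/30; y4: center (-61/100, -1/10), radius 1/250


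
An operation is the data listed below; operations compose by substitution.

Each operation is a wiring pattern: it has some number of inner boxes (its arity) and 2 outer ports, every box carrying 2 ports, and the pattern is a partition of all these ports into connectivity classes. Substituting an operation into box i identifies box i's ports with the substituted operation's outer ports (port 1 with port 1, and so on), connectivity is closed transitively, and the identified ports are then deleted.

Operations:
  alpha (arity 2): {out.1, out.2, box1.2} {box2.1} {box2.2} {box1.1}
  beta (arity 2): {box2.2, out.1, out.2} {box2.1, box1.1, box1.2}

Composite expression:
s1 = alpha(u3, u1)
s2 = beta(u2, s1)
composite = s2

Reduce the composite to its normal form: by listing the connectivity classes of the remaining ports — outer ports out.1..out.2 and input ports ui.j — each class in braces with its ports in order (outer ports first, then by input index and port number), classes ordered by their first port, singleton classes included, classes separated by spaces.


{out.1, out.2, u2.1, u2.2, u3.2} {u1.1} {u1.2} {u3.1}

Connectivity passes through glued beta-boundaries; trace each wire chain.
the subtree at alpha composes to {out.1, out.2, u3.2} {u1.1} {u1.2} {u3.1} on (u3, u1); out.j = own outer ports
the subtree at beta composes to {out.1, out.2, u2.1, u2.2, u3.2} {u1.1} {u1.2} {u3.1} on (u2, u3, u1); out.j = own outer ports


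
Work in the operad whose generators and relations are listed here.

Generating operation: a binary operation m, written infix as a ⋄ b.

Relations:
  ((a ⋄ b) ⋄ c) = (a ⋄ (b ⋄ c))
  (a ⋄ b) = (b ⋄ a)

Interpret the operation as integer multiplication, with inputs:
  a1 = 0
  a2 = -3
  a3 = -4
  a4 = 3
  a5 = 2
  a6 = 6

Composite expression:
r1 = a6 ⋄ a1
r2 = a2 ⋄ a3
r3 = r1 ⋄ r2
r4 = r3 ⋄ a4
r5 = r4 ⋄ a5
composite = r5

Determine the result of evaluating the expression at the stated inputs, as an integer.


0


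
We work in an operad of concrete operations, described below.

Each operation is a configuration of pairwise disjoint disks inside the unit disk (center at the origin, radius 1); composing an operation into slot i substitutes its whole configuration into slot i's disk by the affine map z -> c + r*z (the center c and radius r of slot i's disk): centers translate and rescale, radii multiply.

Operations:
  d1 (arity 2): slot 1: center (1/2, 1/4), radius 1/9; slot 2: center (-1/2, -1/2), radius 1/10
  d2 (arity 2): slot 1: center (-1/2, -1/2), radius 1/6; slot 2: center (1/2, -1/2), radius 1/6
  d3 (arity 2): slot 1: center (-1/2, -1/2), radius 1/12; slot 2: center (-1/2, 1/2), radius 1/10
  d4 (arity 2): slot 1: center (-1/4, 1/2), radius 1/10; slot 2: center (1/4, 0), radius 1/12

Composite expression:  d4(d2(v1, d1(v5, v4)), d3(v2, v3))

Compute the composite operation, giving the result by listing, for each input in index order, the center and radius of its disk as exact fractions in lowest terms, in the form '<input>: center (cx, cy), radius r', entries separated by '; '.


Only the slot chain above each v matters under d4; compose those maps.
tracing v1 down its 2-map path: center (-3/10, 9/20), radius 1/60
tracing v5 down its 3-map path: center (-23/120, 109/240), radius 1/540
tracing v4 down its 3-map path: center (-5/24, 53/120), radius 1/600
tracing v2 down its 2-map path: center (5/24, -1/24), radius 1/144
tracing v3 down its 2-map path: center (5/24, 1/24), radius 1/120

v1: center (-3/10, 9/20), radius 1/60; v2: center (5/24, -1/24), radius 1/144; v3: center (5/24, 1/24), radius 1/120; v4: center (-5/24, 53/120), radius 1/600; v5: center (-23/120, 109/240), radius 1/540


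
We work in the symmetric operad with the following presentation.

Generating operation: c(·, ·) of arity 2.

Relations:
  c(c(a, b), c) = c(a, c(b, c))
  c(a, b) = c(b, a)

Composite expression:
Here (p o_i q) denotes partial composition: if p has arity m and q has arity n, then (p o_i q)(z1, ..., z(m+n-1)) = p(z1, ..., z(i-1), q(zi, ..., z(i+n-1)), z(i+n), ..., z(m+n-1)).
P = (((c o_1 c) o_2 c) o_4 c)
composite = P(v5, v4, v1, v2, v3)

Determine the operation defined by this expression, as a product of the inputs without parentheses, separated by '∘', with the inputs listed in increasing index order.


v1 ∘ v2 ∘ v3 ∘ v4 ∘ v5

Any arrangement under c is one operation, so sort the v-inputs.
c(v4, v1) linearizes to v4 ∘ v1
c(v5, c(v4, v1)) linearizes to v5 ∘ v4 ∘ v1
c(v2, v3) linearizes to v2 ∘ v3
c(c(v5, c(v4, v1)), c(v2, v3)) linearizes to v5 ∘ v4 ∘ v1 ∘ v2 ∘ v3
sorting the factors by input index: v1 ∘ v2 ∘ v3 ∘ v4 ∘ v5


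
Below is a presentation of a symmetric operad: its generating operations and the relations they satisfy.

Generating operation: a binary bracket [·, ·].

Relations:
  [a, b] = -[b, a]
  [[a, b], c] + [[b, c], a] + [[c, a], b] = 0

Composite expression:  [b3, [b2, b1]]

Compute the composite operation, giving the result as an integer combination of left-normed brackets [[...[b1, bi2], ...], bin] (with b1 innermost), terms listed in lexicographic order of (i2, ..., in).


[[b1, b2], b3]

Left-normed coefficients sit on the b1-initial expansion words.
Composite bracket: [b3, [b2, b1]]
Expanding via [a, b] = ab - ba: 4 signed words (2^2 = 4).
The b1-initial words carry the normal form:
  b1b2b3 appears with sign +1, giving the term +[[b1, b2], b3]


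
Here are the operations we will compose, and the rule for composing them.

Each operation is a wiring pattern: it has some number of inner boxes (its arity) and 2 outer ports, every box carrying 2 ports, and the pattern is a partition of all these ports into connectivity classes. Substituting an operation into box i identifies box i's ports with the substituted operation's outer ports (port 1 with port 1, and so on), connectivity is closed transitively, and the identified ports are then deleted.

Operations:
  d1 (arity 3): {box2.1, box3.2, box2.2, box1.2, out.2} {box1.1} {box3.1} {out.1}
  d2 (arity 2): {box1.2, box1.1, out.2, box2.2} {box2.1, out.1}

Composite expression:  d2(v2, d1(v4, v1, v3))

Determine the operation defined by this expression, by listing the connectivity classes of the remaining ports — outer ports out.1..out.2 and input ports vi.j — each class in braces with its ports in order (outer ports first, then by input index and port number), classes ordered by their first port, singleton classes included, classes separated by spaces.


{out.1} {out.2, v1.1, v1.2, v2.1, v2.2, v3.2, v4.2} {v3.1} {v4.1}

Substituting into d2 glues patterns; closure does the rest.
d1 over (v4, v1, v3) gives {out.1} {out.2, v1.1, v1.2, v3.2, v4.2} {v3.1} {v4.1}, out.j being that stage's outer ports
d2 over (v2, v4, v1, v3) gives {out.1} {out.2, v1.1, v1.2, v2.1, v2.2, v3.2, v4.2} {v3.1} {v4.1}, out.j being that stage's outer ports
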